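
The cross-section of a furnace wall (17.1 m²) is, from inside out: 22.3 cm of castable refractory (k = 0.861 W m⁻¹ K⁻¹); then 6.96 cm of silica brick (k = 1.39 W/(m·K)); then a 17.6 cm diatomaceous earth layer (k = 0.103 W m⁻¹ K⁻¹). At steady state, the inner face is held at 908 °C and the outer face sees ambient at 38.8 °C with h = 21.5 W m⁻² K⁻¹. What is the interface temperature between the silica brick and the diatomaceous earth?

Treat each layer as a resistance in series:
  R_castable refractory = L/(kA) = 0.223/(0.861·17.1) = 0.01515 K/W
  R_silica brick = L/(kA) = 0.0696/(1.39·17.1) = 0.002928 K/W
  R_diatomaceous earth = L/(kA) = 0.176/(0.103·17.1) = 0.09993 K/W
  R_conv,out = 1/(hA) = 1/(21.5·17.1) = 0.002720 K/W
ΣR = 0.01515 + 0.002928 + 0.09993 + 0.002720 = 0.1207 K/W
Q = ΔT/ΣR = (908 °C − 38.8 °C)/0.1207 = 7201 W
From the inner boundary to the silica brick/diatomaceous earth interface, ΣR_partial = 0.01808 K/W.
T_interface = T_in − Q·ΣR_partial = 908 °C − (7201)(0.01808) = 778 °C

T = 778 °C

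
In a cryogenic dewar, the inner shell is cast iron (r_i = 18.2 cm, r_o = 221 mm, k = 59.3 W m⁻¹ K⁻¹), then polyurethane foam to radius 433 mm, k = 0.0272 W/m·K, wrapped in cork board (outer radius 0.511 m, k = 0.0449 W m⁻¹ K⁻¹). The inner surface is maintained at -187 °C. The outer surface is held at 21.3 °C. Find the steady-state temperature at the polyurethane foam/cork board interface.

Resistance network (inner→outer):
  R_cast iron = (1/0.182 − 1/0.221)/(4πk) = 0.9696/(4π·59.3) = 0.001301 K/W
  R_polyurethane foam = (1/0.221 − 1/0.433)/(4πk) = 2.215/(4π·0.0272) = 6.482 K/W
  R_cork board = (1/0.433 − 1/0.511)/(4πk) = 0.3525/(4π·0.0449) = 0.6248 K/W
ΣR = 0.001301 + 6.482 + 0.6248 = 7.108 K/W
Q = ΔT/ΣR = (-187 °C − 21.3 °C)/7.108 = -29.31 W
From the inner boundary to the polyurethane foam/cork board interface, ΣR_partial = 6.483 K/W.
T_interface = T_in − Q·ΣR_partial = -187 °C − (-29.31)(6.483) = 3.0 °C

T = 3.0 °C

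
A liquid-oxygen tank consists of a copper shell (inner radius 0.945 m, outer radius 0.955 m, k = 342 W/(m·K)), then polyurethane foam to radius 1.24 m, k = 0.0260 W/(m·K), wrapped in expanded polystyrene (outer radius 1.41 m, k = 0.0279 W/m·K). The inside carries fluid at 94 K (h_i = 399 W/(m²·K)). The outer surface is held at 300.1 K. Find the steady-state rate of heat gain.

Treat each layer as a resistance in series:
  R_conv,in = 1/(4πr²h) = 1/(4π·0.945²·399) = 2.233×10^-4 K/W
  R_copper = (1/0.945 − 1/0.955)/(4πk) = 0.01108/(4π·342) = 2.578×10^-6 K/W
  R_polyurethane foam = (1/0.955 − 1/1.24)/(4πk) = 0.2407/(4π·0.0260) = 0.7366 K/W
  R_expanded polystyrene = (1/1.24 − 1/1.41)/(4πk) = 0.09723/(4π·0.0279) = 0.2773 K/W
ΣR = 2.233×10^-4 + 2.578×10^-6 + 0.7366 + 0.2773 = 1.014 K/W
Q = ΔT/ΣR = (94 K − 300.1 K)/1.014 = -203 W
(Negative Q ⇒ heat flows inward; heat gain = 203 W.)

Q = 203 W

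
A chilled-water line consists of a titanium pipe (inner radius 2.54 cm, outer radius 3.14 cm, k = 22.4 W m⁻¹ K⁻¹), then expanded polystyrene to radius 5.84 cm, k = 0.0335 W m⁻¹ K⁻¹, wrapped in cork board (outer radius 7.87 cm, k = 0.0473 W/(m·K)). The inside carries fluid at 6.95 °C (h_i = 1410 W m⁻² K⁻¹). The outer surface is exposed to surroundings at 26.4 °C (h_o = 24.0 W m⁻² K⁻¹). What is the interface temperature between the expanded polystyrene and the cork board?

Treat each layer as a resistance in series:
  R'_conv,in = 1/(2πr h) = 1/(2π·0.0254·1410) = 0.004444 m·K/W
  R'_titanium = ln(0.0314/0.0254)/(2πk) = 0.2121/(2π·22.4) = 0.001507 m·K/W
  R'_expanded polystyrene = ln(0.0584/0.0314)/(2πk) = 0.6205/(2π·0.0335) = 2.948 m·K/W
  R'_cork board = ln(0.0787/0.0584)/(2πk) = 0.2983/(2π·0.0473) = 1.004 m·K/W
  R'_conv,out = 1/(2πr h) = 1/(2π·0.0787·24.0) = 0.08426 m·K/W
ΣR = 0.004444 + 0.001507 + 2.948 + 1.004 + 0.08426 = 4.042 m·K/W
Q' = ΔT/ΣR = (6.95 °C − 26.4 °C)/4.042 = -4.812 W/m
From the inner boundary to the expanded polystyrene/cork board interface, ΣR_partial = 2.954 m·K/W.
T_interface = T_in − Q'·ΣR_partial = 6.95 °C − (-4.812)(2.954) = 21.2 °C

T = 21.2 °C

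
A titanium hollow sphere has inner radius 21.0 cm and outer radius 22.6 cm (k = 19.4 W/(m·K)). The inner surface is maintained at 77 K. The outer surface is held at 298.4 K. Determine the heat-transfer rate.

Q = 160 kW

Q = 4πk·ΔT/(1/r₁ − 1/r₂) = 4π × 19.4 × 221.4 / (1/0.210 − 1/0.226) = 1.60×10^5 W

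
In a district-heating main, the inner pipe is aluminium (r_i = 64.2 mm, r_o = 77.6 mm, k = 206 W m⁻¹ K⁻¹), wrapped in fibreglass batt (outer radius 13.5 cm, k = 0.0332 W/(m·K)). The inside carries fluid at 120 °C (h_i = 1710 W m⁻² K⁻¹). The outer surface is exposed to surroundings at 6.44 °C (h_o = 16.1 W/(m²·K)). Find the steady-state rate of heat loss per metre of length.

Q' = 41.6 W/m

Series thermal resistances, inner to outer:
  R'_conv,in = 1/(2πr h) = 1/(2π·0.0642·1710) = 0.001450 m·K/W
  R'_aluminium = ln(0.0776/0.0642)/(2πk) = 0.1896/(2π·206) = 1.465×10^-4 m·K/W
  R'_fibreglass batt = ln(0.135/0.0776)/(2πk) = 0.5537/(2π·0.0332) = 2.654 m·K/W
  R'_conv,out = 1/(2πr h) = 1/(2π·0.135·16.1) = 0.07323 m·K/W
ΣR = 0.001450 + 1.465×10^-4 + 2.654 + 0.07323 = 2.729 m·K/W
Q' = ΔT/ΣR = (120 °C − 6.44 °C)/2.729 = 41.6 W/m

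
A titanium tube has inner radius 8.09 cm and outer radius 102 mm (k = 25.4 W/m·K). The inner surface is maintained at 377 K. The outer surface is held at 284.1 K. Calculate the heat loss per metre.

Q' = 2πk·ΔT/ln(r₂/r₁) = 2π × 25.4 × 92.9 / ln(0.102/0.0809) = 64000 W/m

Q' = 64.0 kW/m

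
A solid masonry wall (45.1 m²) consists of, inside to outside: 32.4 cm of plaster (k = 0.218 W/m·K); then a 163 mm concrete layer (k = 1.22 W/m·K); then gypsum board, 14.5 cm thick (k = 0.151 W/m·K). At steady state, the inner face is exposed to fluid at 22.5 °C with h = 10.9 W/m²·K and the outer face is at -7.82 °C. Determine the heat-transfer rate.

Q = 512 W

Resistance network (inner→outer):
  R_conv,in = 1/(hA) = 1/(10.9·45.1) = 0.002034 K/W
  R_plaster = L/(kA) = 0.324/(0.218·45.1) = 0.03295 K/W
  R_concrete = L/(kA) = 0.163/(1.22·45.1) = 0.002962 K/W
  R_gypsum board = L/(kA) = 0.145/(0.151·45.1) = 0.02129 K/W
ΣR = 0.002034 + 0.03295 + 0.002962 + 0.02129 = 0.05924 K/W
Q = ΔT/ΣR = (22.5 °C − -7.82 °C)/0.05924 = 512 W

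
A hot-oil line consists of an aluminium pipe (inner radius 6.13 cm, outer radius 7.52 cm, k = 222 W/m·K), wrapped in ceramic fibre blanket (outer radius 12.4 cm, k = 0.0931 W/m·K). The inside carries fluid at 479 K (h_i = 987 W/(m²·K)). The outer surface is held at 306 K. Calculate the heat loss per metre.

Series thermal resistances, inner to outer:
  R'_conv,in = 1/(2πr h) = 1/(2π·0.0613·987) = 0.002631 m·K/W
  R'_aluminium = ln(0.0752/0.0613)/(2πk) = 0.2044/(2π·222) = 1.465×10^-4 m·K/W
  R'_ceramic fibre blanket = ln(0.124/0.0752)/(2πk) = 0.5001/(2π·0.0931) = 0.8550 m·K/W
ΣR = 0.002631 + 1.465×10^-4 + 0.8550 = 0.8578 m·K/W
Q' = ΔT/ΣR = (479 K − 306 K)/0.8578 = 202 W/m

Q' = 202 W/m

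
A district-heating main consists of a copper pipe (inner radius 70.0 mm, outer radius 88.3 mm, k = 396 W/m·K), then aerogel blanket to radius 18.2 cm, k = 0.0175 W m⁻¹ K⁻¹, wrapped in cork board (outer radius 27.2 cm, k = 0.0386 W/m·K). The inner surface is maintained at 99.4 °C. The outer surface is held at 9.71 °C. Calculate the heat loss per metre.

Resistance network (inner→outer):
  R'_copper = ln(0.0883/0.0700)/(2πk) = 0.2322/(2π·396) = 9.334×10^-5 m·K/W
  R'_aerogel blanket = ln(0.182/0.0883)/(2πk) = 0.7233/(2π·0.0175) = 6.578 m·K/W
  R'_cork board = ln(0.272/0.182)/(2πk) = 0.4018/(2π·0.0386) = 1.657 m·K/W
ΣR = 9.334×10^-5 + 6.578 + 1.657 = 8.235 m·K/W
Q' = ΔT/ΣR = (99.4 °C − 9.71 °C)/8.235 = 10.9 W/m

Q' = 10.9 W/m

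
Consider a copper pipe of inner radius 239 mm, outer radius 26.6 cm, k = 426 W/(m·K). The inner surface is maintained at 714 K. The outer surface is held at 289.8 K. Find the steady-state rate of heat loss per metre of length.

Q' = 2πk·ΔT/ln(r₂/r₁) = 2π × 426 × 424.2 / ln(0.266/0.239) = 1.06×10^7 W/m

Q' = 10600 kW/m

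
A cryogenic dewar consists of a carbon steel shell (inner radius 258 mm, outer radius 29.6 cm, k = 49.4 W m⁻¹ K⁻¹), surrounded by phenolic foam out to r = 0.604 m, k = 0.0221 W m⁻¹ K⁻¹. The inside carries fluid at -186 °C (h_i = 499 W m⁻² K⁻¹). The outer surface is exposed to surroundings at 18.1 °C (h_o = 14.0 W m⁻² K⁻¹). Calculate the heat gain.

Resistance network (inner→outer):
  R_conv,in = 1/(4πr²h) = 1/(4π·0.258²·499) = 0.002396 K/W
  R_carbon steel = (1/0.258 − 1/0.296)/(4πk) = 0.4976/(4π·49.4) = 8.016×10^-4 K/W
  R_phenolic foam = (1/0.296 − 1/0.604)/(4πk) = 1.723/(4π·0.0221) = 6.203 K/W
  R_conv,out = 1/(4πr²h) = 1/(4π·0.604²·14.0) = 0.01558 K/W
ΣR = 0.002396 + 8.016×10^-4 + 6.203 + 0.01558 = 6.222 K/W
Q = ΔT/ΣR = (-186 °C − 18.1 °C)/6.222 = -32.8 W
(Negative Q ⇒ heat flows inward; heat gain = 32.8 W.)

Q = 32.8 W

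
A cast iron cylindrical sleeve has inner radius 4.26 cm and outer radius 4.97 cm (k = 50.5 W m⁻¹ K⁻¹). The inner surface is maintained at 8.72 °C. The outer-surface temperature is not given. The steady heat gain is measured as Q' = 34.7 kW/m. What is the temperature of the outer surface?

T_out = 25.6 °C

Series resistances:
  R'_cast iron = ln(0.0497/0.0426)/(2πk) = 0.1542/(2π·50.5) = 4.858×10^-4 m·K/W
ΣR = 4.858×10^-4 m·K/W
ΔT = Q'·ΣR = 34700 × 4.858×10^-4 = 16.86 K
Heat flows inward, so T_out = T_in + ΔT = 8.72 + 16.86 = 25.6 °C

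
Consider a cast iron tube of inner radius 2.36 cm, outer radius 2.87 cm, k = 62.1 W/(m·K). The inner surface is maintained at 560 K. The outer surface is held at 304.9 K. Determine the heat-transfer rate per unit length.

Q' = 509 kW/m

Q' = 2πk·ΔT/ln(r₂/r₁) = 2π × 62.1 × 255.1 / ln(0.0287/0.0236) = 5.09×10^5 W/m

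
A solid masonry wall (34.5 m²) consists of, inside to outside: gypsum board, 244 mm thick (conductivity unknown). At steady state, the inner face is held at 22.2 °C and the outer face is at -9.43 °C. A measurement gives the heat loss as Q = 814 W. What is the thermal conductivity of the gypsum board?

k = 0.182 W/m·K

ΣR = ΔT/Q = |22.2 − -9.43|/814 = 0.03886 K/W
L/(kA) = 0.03886 ⇒ k = 0.244/(0.03886·34.5) = 0.182 W/m·K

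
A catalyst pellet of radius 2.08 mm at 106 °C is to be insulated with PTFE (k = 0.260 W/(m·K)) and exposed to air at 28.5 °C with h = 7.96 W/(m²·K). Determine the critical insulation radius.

r_cr = 6.53 cm

For a sphere, r_cr = 2k_ins/h = 2·0.260/7.96 = 0.0653 m = 6.53 cm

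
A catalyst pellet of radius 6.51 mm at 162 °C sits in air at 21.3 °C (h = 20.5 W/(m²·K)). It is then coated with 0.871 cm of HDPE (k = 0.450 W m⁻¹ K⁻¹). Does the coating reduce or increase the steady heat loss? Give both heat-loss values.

increases: 1.54 → 4.36 W

Critical radius for a sphere: r_cr = 2k/h = 0.0439 m = 4.39 cm.
Outer radius after coating: r₂ = 0.00651 + 0.00871 = 0.01522 m.
Since r₁ < r_cr and r₂ ≤ r_cr, the coating moves toward the maximum at r_cr — heat loss rises.
Bare: R = 1/(4πr₁²h) = 91.60 K/W; Q = 140.7/91.60 = 1.54 W.
Coated: R = R_cond + R_conv = 32.30 K/W; Q = 140.7/32.30 = 4.36 W.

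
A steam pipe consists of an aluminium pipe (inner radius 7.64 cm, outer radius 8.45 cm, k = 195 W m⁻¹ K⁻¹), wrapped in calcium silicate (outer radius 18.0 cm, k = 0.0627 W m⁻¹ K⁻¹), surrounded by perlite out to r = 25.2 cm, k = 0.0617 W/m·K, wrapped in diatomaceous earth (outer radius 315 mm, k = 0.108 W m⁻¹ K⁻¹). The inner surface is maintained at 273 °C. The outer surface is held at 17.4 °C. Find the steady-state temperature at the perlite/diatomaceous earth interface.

T = 44.4 °C

Resistance network (inner→outer):
  R'_aluminium = ln(0.0845/0.0764)/(2πk) = 0.1008/(2π·195) = 8.225×10^-5 m·K/W
  R'_calcium silicate = ln(0.180/0.0845)/(2πk) = 0.7562/(2π·0.0627) = 1.920 m·K/W
  R'_perlite = ln(0.252/0.180)/(2πk) = 0.3365/(2π·0.0617) = 0.8679 m·K/W
  R'_diatomaceous earth = ln(0.315/0.252)/(2πk) = 0.2231/(2π·0.108) = 0.3288 m·K/W
ΣR = 8.225×10^-5 + 1.920 + 0.8679 + 0.3288 = 3.117 m·K/W
Q' = ΔT/ΣR = (273 °C − 17.4 °C)/3.117 = 82.00 W/m
From the inner boundary to the perlite/diatomaceous earth interface, ΣR_partial = 2.788 m·K/W.
T_interface = T_in − Q'·ΣR_partial = 273 °C − (82.00)(2.788) = 44.4 °C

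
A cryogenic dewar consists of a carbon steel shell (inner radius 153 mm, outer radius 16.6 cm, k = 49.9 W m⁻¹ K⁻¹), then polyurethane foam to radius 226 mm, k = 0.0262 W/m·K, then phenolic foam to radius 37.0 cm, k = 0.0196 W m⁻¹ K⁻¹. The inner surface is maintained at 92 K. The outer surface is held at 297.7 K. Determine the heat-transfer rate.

Q = 17.4 W

Treat each layer as a resistance in series:
  R_carbon steel = (1/0.153 − 1/0.166)/(4πk) = 0.5119/(4π·49.9) = 8.163×10^-4 K/W
  R_polyurethane foam = (1/0.166 − 1/0.226)/(4πk) = 1.599/(4π·0.0262) = 4.858 K/W
  R_phenolic foam = (1/0.226 − 1/0.370)/(4πk) = 1.722/(4π·0.0196) = 6.992 K/W
ΣR = 8.163×10^-4 + 4.858 + 6.992 = 11.85 K/W
Q = ΔT/ΣR = (92 K − 297.7 K)/11.85 = -17.4 W
(Negative Q ⇒ heat flows inward; heat gain = 17.4 W.)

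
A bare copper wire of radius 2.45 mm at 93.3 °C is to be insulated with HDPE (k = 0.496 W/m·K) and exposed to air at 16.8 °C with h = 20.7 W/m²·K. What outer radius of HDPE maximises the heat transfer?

r_cr = 2.40 cm

For a cylinder, r_cr = k_ins/h = 0.496/20.7 = 0.0240 m = 2.40 cm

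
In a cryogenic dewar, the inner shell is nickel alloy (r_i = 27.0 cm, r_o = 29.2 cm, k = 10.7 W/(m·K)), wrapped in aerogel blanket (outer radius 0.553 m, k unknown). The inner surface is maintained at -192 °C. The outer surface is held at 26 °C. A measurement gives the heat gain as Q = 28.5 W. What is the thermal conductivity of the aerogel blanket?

k = 0.0168 W/m·K

ΣR = ΔT/Q = |-192 − 26|/28.5 = 7.649 K/W
Known resistances:
  R_nickel alloy = (1/0.270 − 1/0.292)/(4πk) = 0.2790/(4π·10.7) = 0.002075 K/W
R_aerogel blanket = ΣR − ΣR_known = 7.649 − 0.002075 = 7.647 K/W
(1/r₁−1/r₂)/(4πk) = 7.647 ⇒ k = 1.616/(4π·7.647) = 0.0168 W/m·K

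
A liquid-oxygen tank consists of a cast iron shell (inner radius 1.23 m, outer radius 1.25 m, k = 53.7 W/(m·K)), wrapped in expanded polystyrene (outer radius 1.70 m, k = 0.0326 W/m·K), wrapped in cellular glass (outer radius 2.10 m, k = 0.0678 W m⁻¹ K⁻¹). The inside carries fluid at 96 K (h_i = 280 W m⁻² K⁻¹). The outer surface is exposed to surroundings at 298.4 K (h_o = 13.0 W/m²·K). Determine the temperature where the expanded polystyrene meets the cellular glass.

Treat each layer as a resistance in series:
  R_conv,in = 1/(4πr²h) = 1/(4π·1.23²·280) = 1.879×10^-4 K/W
  R_cast iron = (1/1.23 − 1/1.25)/(4πk) = 0.01301/(4π·53.7) = 1.928×10^-5 K/W
  R_expanded polystyrene = (1/1.25 − 1/1.70)/(4πk) = 0.2118/(4π·0.0326) = 0.5169 K/W
  R_cellular glass = (1/1.70 − 1/2.10)/(4πk) = 0.1120/(4π·0.0678) = 0.1315 K/W
  R_conv,out = 1/(4πr²h) = 1/(4π·2.10²·13.0) = 0.001388 K/W
ΣR = 1.879×10^-4 + 1.928×10^-5 + 0.5169 + 0.1315 + 0.001388 = 0.6500 K/W
Q = ΔT/ΣR = (96 K − 298.4 K)/0.6500 = -311.4 W
From the inner boundary to the expanded polystyrene/cellular glass interface, ΣR_partial = 0.5171 K/W.
T_interface = T_in − Q·ΣR_partial = 96 K − (-311.4)(0.5171) = 257.0 K

T = 257.0 K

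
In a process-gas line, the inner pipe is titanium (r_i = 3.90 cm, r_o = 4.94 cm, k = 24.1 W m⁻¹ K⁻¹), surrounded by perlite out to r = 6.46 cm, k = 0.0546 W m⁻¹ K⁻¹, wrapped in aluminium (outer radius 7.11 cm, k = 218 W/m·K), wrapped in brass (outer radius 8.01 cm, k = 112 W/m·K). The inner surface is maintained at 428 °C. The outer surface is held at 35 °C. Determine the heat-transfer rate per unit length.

Q' = 501 W/m

Treat each layer as a resistance in series:
  R'_titanium = ln(0.0494/0.0390)/(2πk) = 0.2364/(2π·24.1) = 0.001561 m·K/W
  R'_perlite = ln(0.0646/0.0494)/(2πk) = 0.2683/(2π·0.0546) = 0.7820 m·K/W
  R'_aluminium = ln(0.0711/0.0646)/(2πk) = 0.09587/(2π·218) = 6.999×10^-5 m·K/W
  R'_brass = ln(0.0801/0.0711)/(2πk) = 0.1192/(2π·112) = 1.694×10^-4 m·K/W
ΣR = 0.001561 + 0.7820 + 6.999×10^-5 + 1.694×10^-4 = 0.7838 m·K/W
Q' = ΔT/ΣR = (428 °C − 35 °C)/0.7838 = 501 W/m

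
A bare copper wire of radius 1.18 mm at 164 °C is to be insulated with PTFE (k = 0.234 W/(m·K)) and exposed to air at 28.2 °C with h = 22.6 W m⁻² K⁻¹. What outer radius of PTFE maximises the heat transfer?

For a cylinder, r_cr = k_ins/h = 0.234/22.6 = 0.0104 m = 1.04 cm

r_cr = 1.04 cm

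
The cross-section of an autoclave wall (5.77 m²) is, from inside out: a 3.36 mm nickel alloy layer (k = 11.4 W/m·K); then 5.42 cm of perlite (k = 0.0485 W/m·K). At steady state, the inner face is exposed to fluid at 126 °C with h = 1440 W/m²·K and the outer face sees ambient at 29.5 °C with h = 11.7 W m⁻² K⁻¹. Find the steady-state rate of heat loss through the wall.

Treat each layer as a resistance in series:
  R_conv,in = 1/(hA) = 1/(1440·5.77) = 1.204×10^-4 K/W
  R_nickel alloy = L/(kA) = 0.00336/(11.4·5.77) = 5.108×10^-5 K/W
  R_perlite = L/(kA) = 0.0542/(0.0485·5.77) = 0.1937 K/W
  R_conv,out = 1/(hA) = 1/(11.7·5.77) = 0.01481 K/W
ΣR = 1.204×10^-4 + 5.108×10^-5 + 0.1937 + 0.01481 = 0.2087 K/W
Q = ΔT/ΣR = (126 °C − 29.5 °C)/0.2087 = 462 W

Q = 462 W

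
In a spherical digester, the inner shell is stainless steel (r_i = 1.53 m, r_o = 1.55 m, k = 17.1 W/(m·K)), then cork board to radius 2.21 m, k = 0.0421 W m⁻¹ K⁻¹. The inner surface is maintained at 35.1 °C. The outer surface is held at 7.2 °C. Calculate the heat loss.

Resistance network (inner→outer):
  R_stainless steel = (1/1.53 − 1/1.55)/(4πk) = 0.008433/(4π·17.1) = 3.925×10^-5 K/W
  R_cork board = (1/1.55 − 1/2.21)/(4πk) = 0.1927/(4π·0.0421) = 0.3642 K/W
ΣR = 3.925×10^-5 + 0.3642 = 0.3642 K/W
Q = ΔT/ΣR = (35.1 °C − 7.2 °C)/0.3642 = 76.6 W

Q = 76.6 W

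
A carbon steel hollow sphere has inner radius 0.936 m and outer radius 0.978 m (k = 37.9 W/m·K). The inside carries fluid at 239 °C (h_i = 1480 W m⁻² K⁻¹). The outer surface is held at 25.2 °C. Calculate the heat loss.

Resistance network (inner→outer):
  R_conv,in = 1/(4πr²h) = 1/(4π·0.936²·1480) = 6.137×10^-5 K/W
  R_carbon steel = (1/0.936 − 1/0.978)/(4πk) = 0.04588/(4π·37.9) = 9.634×10^-5 K/W
ΣR = 6.137×10^-5 + 9.634×10^-5 = 1.577×10^-4 K/W
Q = ΔT/ΣR = (239 °C − 25.2 °C)/1.577×10^-4 = 1.36×10^6 W

Q = 1360 kW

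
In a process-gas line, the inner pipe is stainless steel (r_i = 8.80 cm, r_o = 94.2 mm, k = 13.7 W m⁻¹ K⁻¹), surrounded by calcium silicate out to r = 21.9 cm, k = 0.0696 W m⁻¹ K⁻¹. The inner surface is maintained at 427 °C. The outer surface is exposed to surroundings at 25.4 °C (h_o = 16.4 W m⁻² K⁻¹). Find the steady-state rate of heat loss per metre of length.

Resistance network (inner→outer):
  R'_stainless steel = ln(0.0942/0.0880)/(2πk) = 0.06808/(2π·13.7) = 7.909×10^-4 m·K/W
  R'_calcium silicate = ln(0.219/0.0942)/(2πk) = 0.8437/(2π·0.0696) = 1.929 m·K/W
  R'_conv,out = 1/(2πr h) = 1/(2π·0.219·16.4) = 0.04431 m·K/W
ΣR = 7.909×10^-4 + 1.929 + 0.04431 = 1.974 m·K/W
Q' = ΔT/ΣR = (427 °C − 25.4 °C)/1.974 = 203 W/m

Q' = 203 W/m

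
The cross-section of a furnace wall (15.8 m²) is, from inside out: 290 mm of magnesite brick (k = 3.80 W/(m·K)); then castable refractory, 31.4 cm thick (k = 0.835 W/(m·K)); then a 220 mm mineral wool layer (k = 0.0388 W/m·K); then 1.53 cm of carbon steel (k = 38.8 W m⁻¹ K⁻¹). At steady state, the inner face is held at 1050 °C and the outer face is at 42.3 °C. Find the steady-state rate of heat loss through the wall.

Resistance network (inner→outer):
  R_magnesite brick = L/(kA) = 0.290/(3.80·15.8) = 0.004830 K/W
  R_castable refractory = L/(kA) = 0.314/(0.835·15.8) = 0.02380 K/W
  R_mineral wool = L/(kA) = 0.220/(0.0388·15.8) = 0.3589 K/W
  R_carbon steel = L/(kA) = 0.0153/(38.8·15.8) = 2.496×10^-5 K/W
ΣR = 0.004830 + 0.02380 + 0.3589 + 2.496×10^-5 = 0.3876 K/W
Q = ΔT/ΣR = (1050 °C − 42.3 °C)/0.3876 = 2600 W

Q = 2.60 kW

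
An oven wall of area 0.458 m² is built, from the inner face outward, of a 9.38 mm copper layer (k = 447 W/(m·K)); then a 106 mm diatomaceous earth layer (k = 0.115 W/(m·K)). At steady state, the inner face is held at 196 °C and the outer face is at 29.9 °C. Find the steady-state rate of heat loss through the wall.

Series thermal resistances, inner to outer:
  R_copper = L/(kA) = 0.00938/(447·0.458) = 4.582×10^-5 K/W
  R_diatomaceous earth = L/(kA) = 0.106/(0.115·0.458) = 2.013 K/W
ΣR = 4.582×10^-5 + 2.013 = 2.013 K/W
Q = ΔT/ΣR = (196 °C − 29.9 °C)/2.013 = 82.5 W

Q = 82.5 W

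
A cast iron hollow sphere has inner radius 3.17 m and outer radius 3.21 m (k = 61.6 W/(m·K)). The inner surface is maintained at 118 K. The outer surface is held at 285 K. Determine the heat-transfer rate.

Q = 4πk·ΔT/(1/r₁ − 1/r₂) = 4π × 61.6 × 167 / (1/3.17 − 1/3.21) = 3.29×10^7 W

Q = 32900 kW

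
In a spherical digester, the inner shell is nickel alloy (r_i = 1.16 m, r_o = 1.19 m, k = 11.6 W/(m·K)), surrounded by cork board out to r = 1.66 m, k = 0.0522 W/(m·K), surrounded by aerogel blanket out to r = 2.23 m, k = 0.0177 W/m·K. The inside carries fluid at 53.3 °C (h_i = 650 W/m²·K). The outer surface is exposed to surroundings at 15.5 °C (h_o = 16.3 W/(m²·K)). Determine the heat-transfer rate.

Q = 35.8 W

Resistance network (inner→outer):
  R_conv,in = 1/(4πr²h) = 1/(4π·1.16²·650) = 9.098×10^-5 K/W
  R_nickel alloy = (1/1.16 − 1/1.19)/(4πk) = 0.02173/(4π·11.6) = 1.491×10^-4 K/W
  R_cork board = (1/1.19 − 1/1.66)/(4πk) = 0.2379/(4π·0.0522) = 0.3627 K/W
  R_aerogel blanket = (1/1.66 − 1/2.23)/(4πk) = 0.1540/(4π·0.0177) = 0.6923 K/W
  R_conv,out = 1/(4πr²h) = 1/(4π·2.23²·16.3) = 9.817×10^-4 K/W
ΣR = 9.098×10^-5 + 1.491×10^-4 + 0.3627 + 0.6923 + 9.817×10^-4 = 1.056 K/W
Q = ΔT/ΣR = (53.3 °C − 15.5 °C)/1.056 = 35.8 W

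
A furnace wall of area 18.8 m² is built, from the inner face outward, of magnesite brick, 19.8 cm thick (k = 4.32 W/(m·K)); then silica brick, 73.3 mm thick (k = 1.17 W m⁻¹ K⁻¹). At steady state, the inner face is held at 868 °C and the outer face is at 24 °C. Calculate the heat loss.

Resistance network (inner→outer):
  R_magnesite brick = L/(kA) = 0.198/(4.32·18.8) = 0.002438 K/W
  R_silica brick = L/(kA) = 0.0733/(1.17·18.8) = 0.003332 K/W
ΣR = 0.002438 + 0.003332 = 0.005770 K/W
Q = ΔT/ΣR = (868 °C − 24 °C)/0.005770 = 1.46×10^5 W

Q = 146 kW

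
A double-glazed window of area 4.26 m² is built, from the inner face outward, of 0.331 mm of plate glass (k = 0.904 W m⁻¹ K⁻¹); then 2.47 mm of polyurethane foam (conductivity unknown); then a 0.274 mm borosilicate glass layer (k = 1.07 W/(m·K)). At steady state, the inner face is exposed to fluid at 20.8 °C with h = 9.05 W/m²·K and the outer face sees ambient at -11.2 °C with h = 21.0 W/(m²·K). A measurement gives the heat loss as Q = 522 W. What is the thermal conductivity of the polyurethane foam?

k = 0.0241 W/m·K

ΣR = ΔT/Q = |20.8 − -11.2|/522 = 0.06130 K/W
Known resistances:
  R_conv,in = 1/(hA) = 1/(9.05·4.26) = 0.02594 K/W
  R_plate glass = L/(kA) = 3.31×10^-4/(0.904·4.26) = 8.595×10^-5 K/W
  R_borosilicate glass = L/(kA) = 2.74×10^-4/(1.07·4.26) = 6.011×10^-5 K/W
  R_conv,out = 1/(hA) = 1/(21.0·4.26) = 0.01118 K/W
R_polyurethane foam = ΣR − ΣR_known = 0.06130 − 0.03727 = 0.02403 K/W
L/(kA) = 0.02403 ⇒ k = 0.00247/(0.02403·4.26) = 0.0241 W/m·K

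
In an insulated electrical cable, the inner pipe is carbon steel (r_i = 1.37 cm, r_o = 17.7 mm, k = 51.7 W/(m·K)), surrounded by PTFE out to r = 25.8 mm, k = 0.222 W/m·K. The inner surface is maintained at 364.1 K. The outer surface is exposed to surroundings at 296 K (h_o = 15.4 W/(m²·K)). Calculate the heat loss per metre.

Series thermal resistances, inner to outer:
  R'_carbon steel = ln(0.0177/0.0137)/(2πk) = 0.2562/(2π·51.7) = 7.886×10^-4 m·K/W
  R'_PTFE = ln(0.0258/0.0177)/(2πk) = 0.3768/(2π·0.222) = 0.2701 m·K/W
  R'_conv,out = 1/(2πr h) = 1/(2π·0.0258·15.4) = 0.4006 m·K/W
ΣR = 7.886×10^-4 + 0.2701 + 0.4006 = 0.6715 m·K/W
Q' = ΔT/ΣR = (364.1 K − 296 K)/0.6715 = 101 W/m

Q' = 101 W/m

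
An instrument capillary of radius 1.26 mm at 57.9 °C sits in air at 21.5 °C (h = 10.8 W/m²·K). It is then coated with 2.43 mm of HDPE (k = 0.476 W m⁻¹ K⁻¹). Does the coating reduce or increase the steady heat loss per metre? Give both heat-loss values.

Critical radius for a cylinder: r_cr = k/h = 0.0441 m = 4.41 cm.
Outer radius after coating: r₂ = 0.00126 + 0.00243 = 0.00369 m.
Since r₁ < r_cr and r₂ ≤ r_cr, the coating moves toward the maximum at r_cr — heat loss rises.
Bare: R = 1/(2πr₁h) = 11.70 m·K/W; Q = 36.4/11.70 = 3.11 W/m.
Coated: R = R_cond + R_conv = 4.353 m·K/W; Q = 36.4/4.353 = 8.36 W/m.

increases: 3.11 → 8.36 W/m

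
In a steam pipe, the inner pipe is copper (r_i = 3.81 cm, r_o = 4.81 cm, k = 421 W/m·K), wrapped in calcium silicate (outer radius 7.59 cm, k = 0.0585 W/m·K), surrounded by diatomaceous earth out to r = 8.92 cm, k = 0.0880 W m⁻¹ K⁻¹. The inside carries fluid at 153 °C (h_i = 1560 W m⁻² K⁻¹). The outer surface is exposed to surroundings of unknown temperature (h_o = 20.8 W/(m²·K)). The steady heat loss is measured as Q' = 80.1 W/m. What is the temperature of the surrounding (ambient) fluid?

Sum the resistances:
  R'_conv,in = 1/(2πr h) = 1/(2π·0.0381·1560) = 0.002678 m·K/W
  R'_copper = ln(0.0481/0.0381)/(2πk) = 0.2331/(2π·421) = 8.811×10^-5 m·K/W
  R'_calcium silicate = ln(0.0759/0.0481)/(2πk) = 0.4561/(2π·0.0585) = 1.241 m·K/W
  R'_diatomaceous earth = ln(0.0892/0.0759)/(2πk) = 0.1615/(2π·0.0880) = 0.2920 m·K/W
  R'_conv,out = 1/(2πr h) = 1/(2π·0.0892·20.8) = 0.08578 m·K/W
ΣR = 1.622 m·K/W
ΔT = Q'·ΣR = 80.1 × 1.622 = 129.9 K
Heat flows outward, so T_out = T_in − ΔT = 153 − 129.9 = 23.1 °C

T_out = 23.1 °C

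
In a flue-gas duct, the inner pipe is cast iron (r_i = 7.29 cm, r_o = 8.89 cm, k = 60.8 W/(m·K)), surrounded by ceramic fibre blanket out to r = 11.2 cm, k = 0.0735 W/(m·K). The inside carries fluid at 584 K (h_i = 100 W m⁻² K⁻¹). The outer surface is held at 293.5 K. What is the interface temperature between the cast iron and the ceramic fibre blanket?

Resistance network (inner→outer):
  R'_conv,in = 1/(2πr h) = 1/(2π·0.0729·100) = 0.02183 m·K/W
  R'_cast iron = ln(0.0889/0.0729)/(2πk) = 0.1984/(2π·60.8) = 5.194×10^-4 m·K/W
  R'_ceramic fibre blanket = ln(0.112/0.0889)/(2πk) = 0.2310/(2π·0.0735) = 0.5002 m·K/W
ΣR = 0.02183 + 5.194×10^-4 + 0.5002 = 0.5225 m·K/W
Q' = ΔT/ΣR = (584 K − 293.5 K)/0.5225 = 556.0 W/m
From the inner boundary to the cast iron/ceramic fibre blanket interface, ΣR_partial = 0.02235 m·K/W.
T_interface = T_in − Q'·ΣR_partial = 584 K − (556.0)(0.02235) = 572 K

T = 572 K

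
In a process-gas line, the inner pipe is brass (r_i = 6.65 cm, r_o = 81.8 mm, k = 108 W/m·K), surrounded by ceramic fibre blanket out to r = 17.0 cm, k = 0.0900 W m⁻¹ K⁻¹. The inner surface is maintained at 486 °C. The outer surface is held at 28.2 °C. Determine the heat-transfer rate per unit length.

Q' = 354 W/m

Series thermal resistances, inner to outer:
  R'_brass = ln(0.0818/0.0665)/(2πk) = 0.2071/(2π·108) = 3.052×10^-4 m·K/W
  R'_ceramic fibre blanket = ln(0.170/0.0818)/(2πk) = 0.7315/(2π·0.0900) = 1.294 m·K/W
ΣR = 3.052×10^-4 + 1.294 = 1.294 m·K/W
Q' = ΔT/ΣR = (486 °C − 28.2 °C)/1.294 = 354 W/m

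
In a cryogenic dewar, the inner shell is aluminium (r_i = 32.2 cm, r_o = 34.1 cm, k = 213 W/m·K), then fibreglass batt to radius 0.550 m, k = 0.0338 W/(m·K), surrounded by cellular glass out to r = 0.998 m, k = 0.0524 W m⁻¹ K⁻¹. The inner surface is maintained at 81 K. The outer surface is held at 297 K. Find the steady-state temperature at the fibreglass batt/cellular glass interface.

T = 227.7 K

Treat each layer as a resistance in series:
  R_aluminium = (1/0.322 − 1/0.341)/(4πk) = 0.1730/(4π·213) = 6.465×10^-5 K/W
  R_fibreglass batt = (1/0.341 − 1/0.550)/(4πk) = 1.114/(4π·0.0338) = 2.624 K/W
  R_cellular glass = (1/0.550 − 1/0.998)/(4πk) = 0.8162/(4π·0.0524) = 1.239 K/W
ΣR = 6.465×10^-5 + 2.624 + 1.239 = 3.863 K/W
Q = ΔT/ΣR = (81 K − 297 K)/3.863 = -55.92 W
From the inner boundary to the fibreglass batt/cellular glass interface, ΣR_partial = 2.624 K/W.
T_interface = T_in − Q·ΣR_partial = 81 K − (-55.92)(2.624) = 227.7 K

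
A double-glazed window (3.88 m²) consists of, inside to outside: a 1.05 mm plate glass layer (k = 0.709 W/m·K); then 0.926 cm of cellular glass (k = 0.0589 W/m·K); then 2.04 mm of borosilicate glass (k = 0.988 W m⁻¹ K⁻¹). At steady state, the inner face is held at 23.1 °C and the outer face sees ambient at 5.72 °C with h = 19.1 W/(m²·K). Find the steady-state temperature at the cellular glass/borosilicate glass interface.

T = 10.2 °C

Series thermal resistances, inner to outer:
  R_plate glass = L/(kA) = 0.00105/(0.709·3.88) = 3.817×10^-4 K/W
  R_cellular glass = L/(kA) = 0.00926/(0.0589·3.88) = 0.04052 K/W
  R_borosilicate glass = L/(kA) = 0.00204/(0.988·3.88) = 5.322×10^-4 K/W
  R_conv,out = 1/(hA) = 1/(19.1·3.88) = 0.01349 K/W
ΣR = 3.817×10^-4 + 0.04052 + 5.322×10^-4 + 0.01349 = 0.05492 K/W
Q = ΔT/ΣR = (23.1 °C − 5.72 °C)/0.05492 = 316.5 W
From the inner boundary to the cellular glass/borosilicate glass interface, ΣR_partial = 0.04090 K/W.
T_interface = T_in − Q·ΣR_partial = 23.1 °C − (316.5)(0.04090) = 10.2 °C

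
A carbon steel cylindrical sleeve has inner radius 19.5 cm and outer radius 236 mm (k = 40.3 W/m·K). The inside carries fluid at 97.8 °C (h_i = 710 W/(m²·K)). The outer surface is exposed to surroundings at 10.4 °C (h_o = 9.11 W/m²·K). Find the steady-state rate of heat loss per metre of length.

Q' = 1150 W/m

Resistance network (inner→outer):
  R'_conv,in = 1/(2πr h) = 1/(2π·0.195·710) = 0.001150 m·K/W
  R'_carbon steel = ln(0.236/0.195)/(2πk) = 0.1908/(2π·40.3) = 7.536×10^-4 m·K/W
  R'_conv,out = 1/(2πr h) = 1/(2π·0.236·9.11) = 0.07403 m·K/W
ΣR = 0.001150 + 7.536×10^-4 + 0.07403 = 0.07593 m·K/W
Q' = ΔT/ΣR = (97.8 °C − 10.4 °C)/0.07593 = 1150 W/m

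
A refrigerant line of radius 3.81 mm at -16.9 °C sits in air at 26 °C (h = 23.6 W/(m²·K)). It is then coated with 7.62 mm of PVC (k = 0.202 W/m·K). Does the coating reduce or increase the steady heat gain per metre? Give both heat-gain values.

Critical radius for a cylinder: r_cr = k/h = 0.00856 m = 0.856 cm.
Outer radius after coating: r₂ = 0.00381 + 0.00762 = 0.01143 m.
r₁ < r_cr < r₂: heat gain rises to a maximum at r_cr then falls. Whether the coating helps depends on whether Q(r₂) has dropped back below Q(r₁).
Bare: R = 1/(2πr₁h) = 1.770 m·K/W; Q = 42.9/1.770 = 24.2 W/m.
Coated: R = R_cond + R_conv = 1.456 m·K/W; Q = 42.9/1.456 = 29.5 W/m.

increases: 24.2 → 29.5 W/m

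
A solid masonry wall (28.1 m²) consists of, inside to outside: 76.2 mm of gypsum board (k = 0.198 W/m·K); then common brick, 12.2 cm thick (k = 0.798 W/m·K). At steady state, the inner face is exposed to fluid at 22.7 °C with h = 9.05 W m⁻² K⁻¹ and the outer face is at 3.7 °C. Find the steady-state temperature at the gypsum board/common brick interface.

T = 8.18 °C

Series thermal resistances, inner to outer:
  R_conv,in = 1/(hA) = 1/(9.05·28.1) = 0.003932 K/W
  R_gypsum board = L/(kA) = 0.0762/(0.198·28.1) = 0.01370 K/W
  R_common brick = L/(kA) = 0.122/(0.798·28.1) = 0.005441 K/W
ΣR = 0.003932 + 0.01370 + 0.005441 = 0.02307 K/W
Q = ΔT/ΣR = (22.7 °C − 3.7 °C)/0.02307 = 823.6 W
From the inner boundary to the gypsum board/common brick interface, ΣR_partial = 0.01763 K/W.
T_interface = T_in − Q·ΣR_partial = 22.7 °C − (823.6)(0.01763) = 8.18 °C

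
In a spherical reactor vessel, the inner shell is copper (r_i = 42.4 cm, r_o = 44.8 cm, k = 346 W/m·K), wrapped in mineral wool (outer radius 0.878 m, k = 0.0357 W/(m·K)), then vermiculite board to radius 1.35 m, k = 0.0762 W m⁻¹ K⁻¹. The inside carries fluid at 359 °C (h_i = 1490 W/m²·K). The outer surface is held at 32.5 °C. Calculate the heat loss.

Q = 114 W

Resistance network (inner→outer):
  R_conv,in = 1/(4πr²h) = 1/(4π·0.424²·1490) = 2.971×10^-4 K/W
  R_copper = (1/0.424 − 1/0.448)/(4πk) = 0.1263/(4π·346) = 2.906×10^-5 K/W
  R_mineral wool = (1/0.448 − 1/0.878)/(4πk) = 1.093/(4π·0.0357) = 2.437 K/W
  R_vermiculite board = (1/0.878 − 1/1.35)/(4πk) = 0.3982/(4π·0.0762) = 0.4159 K/W
ΣR = 2.971×10^-4 + 2.906×10^-5 + 2.437 + 0.4159 = 2.853 K/W
Q = ΔT/ΣR = (359 °C − 32.5 °C)/2.853 = 114 W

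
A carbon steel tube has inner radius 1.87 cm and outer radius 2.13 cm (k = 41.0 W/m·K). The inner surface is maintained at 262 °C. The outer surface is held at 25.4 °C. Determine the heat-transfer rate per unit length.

Q' = 2πk·ΔT/ln(r₂/r₁) = 2π × 41.0 × 236.6 / ln(0.0213/0.0187) = 4.68×10^5 W/m

Q' = 468 kW/m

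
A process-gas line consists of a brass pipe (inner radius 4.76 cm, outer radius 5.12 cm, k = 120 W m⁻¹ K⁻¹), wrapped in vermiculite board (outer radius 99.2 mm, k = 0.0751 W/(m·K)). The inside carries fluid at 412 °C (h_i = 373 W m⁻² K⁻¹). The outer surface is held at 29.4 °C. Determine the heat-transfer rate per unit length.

Q' = 271 W/m

Series thermal resistances, inner to outer:
  R'_conv,in = 1/(2πr h) = 1/(2π·0.0476·373) = 0.008964 m·K/W
  R'_brass = ln(0.0512/0.0476)/(2πk) = 0.07291/(2π·120) = 9.670×10^-5 m·K/W
  R'_vermiculite board = ln(0.0992/0.0512)/(2πk) = 0.6614/(2π·0.0751) = 1.402 m·K/W
ΣR = 0.008964 + 9.670×10^-5 + 1.402 = 1.411 m·K/W
Q' = ΔT/ΣR = (412 °C − 29.4 °C)/1.411 = 271 W/m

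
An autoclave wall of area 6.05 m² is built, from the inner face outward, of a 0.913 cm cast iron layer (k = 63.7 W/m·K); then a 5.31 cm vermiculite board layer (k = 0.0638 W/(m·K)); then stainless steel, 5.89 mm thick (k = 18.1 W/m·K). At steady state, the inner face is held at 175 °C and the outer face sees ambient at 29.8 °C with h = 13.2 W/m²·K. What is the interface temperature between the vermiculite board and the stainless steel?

T = 42.0 °C

Series thermal resistances, inner to outer:
  R_cast iron = L/(kA) = 0.00913/(63.7·6.05) = 2.369×10^-5 K/W
  R_vermiculite board = L/(kA) = 0.0531/(0.0638·6.05) = 0.1376 K/W
  R_stainless steel = L/(kA) = 0.00589/(18.1·6.05) = 5.379×10^-5 K/W
  R_conv,out = 1/(hA) = 1/(13.2·6.05) = 0.01252 K/W
ΣR = 2.369×10^-5 + 0.1376 + 5.379×10^-5 + 0.01252 = 0.1502 K/W
Q = ΔT/ΣR = (175 °C − 29.8 °C)/0.1502 = 966.7 W
From the inner boundary to the vermiculite board/stainless steel interface, ΣR_partial = 0.1376 K/W.
T_interface = T_in − Q·ΣR_partial = 175 °C − (966.7)(0.1376) = 42.0 °C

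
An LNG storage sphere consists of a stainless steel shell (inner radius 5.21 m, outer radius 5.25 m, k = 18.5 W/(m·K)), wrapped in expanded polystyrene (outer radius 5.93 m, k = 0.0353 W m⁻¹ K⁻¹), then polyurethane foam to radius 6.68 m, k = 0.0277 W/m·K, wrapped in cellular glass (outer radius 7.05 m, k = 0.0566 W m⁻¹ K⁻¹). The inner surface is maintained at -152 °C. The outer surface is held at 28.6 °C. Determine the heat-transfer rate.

Q = 1570 W

Series thermal resistances, inner to outer:
  R_stainless steel = (1/5.21 − 1/5.25)/(4πk) = 0.001462/(4π·18.5) = 6.290×10^-6 K/W
  R_expanded polystyrene = (1/5.25 − 1/5.93)/(4πk) = 0.02184/(4π·0.0353) = 0.04924 K/W
  R_polyurethane foam = (1/5.93 − 1/6.68)/(4πk) = 0.01893/(4π·0.0277) = 0.05439 K/W
  R_cellular glass = (1/6.68 − 1/7.05)/(4πk) = 0.007857/(4π·0.0566) = 0.01105 K/W
ΣR = 6.290×10^-6 + 0.04924 + 0.05439 + 0.01105 = 0.1147 K/W
Q = ΔT/ΣR = (-152 °C − 28.6 °C)/0.1147 = -1570 W
(Negative Q ⇒ heat flows inward; heat gain = 1570 W.)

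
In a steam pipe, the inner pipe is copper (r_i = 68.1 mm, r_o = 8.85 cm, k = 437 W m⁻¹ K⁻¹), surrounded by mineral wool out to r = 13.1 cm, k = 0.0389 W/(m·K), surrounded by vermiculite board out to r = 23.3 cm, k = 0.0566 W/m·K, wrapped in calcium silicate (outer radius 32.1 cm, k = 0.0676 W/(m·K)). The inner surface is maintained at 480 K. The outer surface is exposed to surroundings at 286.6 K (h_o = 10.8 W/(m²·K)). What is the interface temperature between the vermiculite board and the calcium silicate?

Series thermal resistances, inner to outer:
  R'_copper = ln(0.0885/0.0681)/(2πk) = 0.2620/(2π·437) = 9.543×10^-5 m·K/W
  R'_mineral wool = ln(0.131/0.0885)/(2πk) = 0.3922/(2π·0.0389) = 1.605 m·K/W
  R'_vermiculite board = ln(0.233/0.131)/(2πk) = 0.5758/(2π·0.0566) = 1.619 m·K/W
  R'_calcium silicate = ln(0.321/0.233)/(2πk) = 0.3204/(2π·0.0676) = 0.7543 m·K/W
  R'_conv,out = 1/(2πr h) = 1/(2π·0.321·10.8) = 0.04591 m·K/W
ΣR = 9.543×10^-5 + 1.605 + 1.619 + 0.7543 + 0.04591 = 4.024 m·K/W
Q' = ΔT/ΣR = (480 K − 286.6 K)/4.024 = 48.06 W/m
From the inner boundary to the vermiculite board/calcium silicate interface, ΣR_partial = 3.224 m·K/W.
T_interface = T_in − Q'·ΣR_partial = 480 K − (48.06)(3.224) = 325.1 K

T = 325.1 K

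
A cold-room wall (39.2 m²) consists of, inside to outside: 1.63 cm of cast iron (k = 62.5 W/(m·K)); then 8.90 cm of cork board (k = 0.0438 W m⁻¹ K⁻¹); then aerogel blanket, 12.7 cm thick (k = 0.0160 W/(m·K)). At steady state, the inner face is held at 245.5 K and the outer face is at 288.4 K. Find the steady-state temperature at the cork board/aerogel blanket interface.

T = 254.2 K

Resistance network (inner→outer):
  R_cast iron = L/(kA) = 0.0163/(62.5·39.2) = 6.653×10^-6 K/W
  R_cork board = L/(kA) = 0.0890/(0.0438·39.2) = 0.05184 K/W
  R_aerogel blanket = L/(kA) = 0.127/(0.0160·39.2) = 0.2025 K/W
ΣR = 6.653×10^-6 + 0.05184 + 0.2025 = 0.2543 K/W
Q = ΔT/ΣR = (245.5 K − 288.4 K)/0.2543 = -168.7 W
From the inner boundary to the cork board/aerogel blanket interface, ΣR_partial = 0.05185 K/W.
T_interface = T_in − Q·ΣR_partial = 245.5 K − (-168.7)(0.05185) = 254.2 K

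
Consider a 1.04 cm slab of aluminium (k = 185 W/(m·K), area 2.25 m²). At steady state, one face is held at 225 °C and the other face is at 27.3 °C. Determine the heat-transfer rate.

Q = 7910 kW

Q = kA·ΔT/L = 185 × 2.25 × |225 °C − 27.3 °C| / 0.0104 = 7.91×10^6 W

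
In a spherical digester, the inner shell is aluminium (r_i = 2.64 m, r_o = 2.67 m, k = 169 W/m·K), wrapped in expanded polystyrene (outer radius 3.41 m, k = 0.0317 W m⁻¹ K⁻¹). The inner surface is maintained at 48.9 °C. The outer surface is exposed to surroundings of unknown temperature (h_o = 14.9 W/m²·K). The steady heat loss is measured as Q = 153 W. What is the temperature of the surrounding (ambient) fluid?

Sum the resistances:
  R_aluminium = (1/2.64 − 1/2.67)/(4πk) = 0.004256/(4π·169) = 2.004×10^-6 K/W
  R_expanded polystyrene = (1/2.67 − 1/3.41)/(4πk) = 0.08128/(4π·0.0317) = 0.2040 K/W
  R_conv,out = 1/(4πr²h) = 1/(4π·3.41²·14.9) = 4.593×10^-4 K/W
ΣR = 0.2045 K/W
ΔT = Q·ΣR = 153 × 0.2045 = 31.29 K
Heat flows outward, so T_out = T_in − ΔT = 48.9 − 31.29 = 17.6 °C

T_out = 17.6 °C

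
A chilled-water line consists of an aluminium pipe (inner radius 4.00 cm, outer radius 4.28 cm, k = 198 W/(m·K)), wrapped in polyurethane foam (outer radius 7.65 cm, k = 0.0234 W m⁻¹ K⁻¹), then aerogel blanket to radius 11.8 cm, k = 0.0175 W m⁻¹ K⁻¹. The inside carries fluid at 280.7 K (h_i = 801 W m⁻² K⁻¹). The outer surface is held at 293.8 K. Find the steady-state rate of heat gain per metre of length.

Q' = 1.66 W/m

Resistance network (inner→outer):
  R'_conv,in = 1/(2πr h) = 1/(2π·0.0400·801) = 0.004967 m·K/W
  R'_aluminium = ln(0.0428/0.0400)/(2πk) = 0.06766/(2π·198) = 5.438×10^-5 m·K/W
  R'_polyurethane foam = ln(0.0765/0.0428)/(2πk) = 0.5808/(2π·0.0234) = 3.950 m·K/W
  R'_aerogel blanket = ln(0.118/0.0765)/(2πk) = 0.4334/(2π·0.0175) = 3.942 m·K/W
ΣR = 0.004967 + 5.438×10^-5 + 3.950 + 3.942 = 7.897 m·K/W
Q' = ΔT/ΣR = (280.7 K − 293.8 K)/7.897 = -1.66 W/m
(Negative Q' ⇒ heat flows inward; heat gain = 1.66 W/m.)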